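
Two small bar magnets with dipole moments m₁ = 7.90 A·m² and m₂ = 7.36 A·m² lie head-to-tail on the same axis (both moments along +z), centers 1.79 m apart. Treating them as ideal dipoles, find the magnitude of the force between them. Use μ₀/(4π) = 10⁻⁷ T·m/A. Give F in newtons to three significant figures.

On-axis B of dipole 1: B = (μ₀/4π)·2m₁/r³. Force on dipole 2: F = m₂·dB/dr.
dB/dr = −(μ₀/4π)·6m₁/r⁴, so |F| = (μ₀/4π)·6m₁m₂/r⁴.
F = 6(10⁻⁷)(7.90)(7.36)/(1.79)⁴ = 3.398×10⁻⁶ N.

F ≈ 3.40×10⁻⁶ N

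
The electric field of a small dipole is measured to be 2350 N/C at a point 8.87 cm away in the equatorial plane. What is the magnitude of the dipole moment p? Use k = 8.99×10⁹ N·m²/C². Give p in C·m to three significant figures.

In the equatorial plane E = kp/r³, so p = Er³/(k).
p = (2350)·(0.0887)³ / (8.99×10⁹) = 1.824×10⁻¹⁰ C·m.

p ≈ 1.82×10⁻¹⁰ C·m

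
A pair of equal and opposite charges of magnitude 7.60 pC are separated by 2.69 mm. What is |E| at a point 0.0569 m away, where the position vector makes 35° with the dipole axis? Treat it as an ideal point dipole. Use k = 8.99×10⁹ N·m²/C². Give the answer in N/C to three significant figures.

E ≈ 1.73 N/C

Dipole moment p = qd = (7.60×10⁻¹² C)(0.00269 m) = 2.044×10⁻¹⁴ C·m.
At angle θ the dipole field magnitude is E = (kp/r³)·√(1 + 3cos²θ).
kp/r³ = (8.99×10⁹)(2.044×10⁻¹⁴) / (0.0569)³ = 0.9975 N/C.
√(1 + 3cos²35°) = √(1 + 3·0.6710) = √3.0130 ≈ 1.7358.
E ≈ 0.9975 × 1.736 = 1.731 N/C.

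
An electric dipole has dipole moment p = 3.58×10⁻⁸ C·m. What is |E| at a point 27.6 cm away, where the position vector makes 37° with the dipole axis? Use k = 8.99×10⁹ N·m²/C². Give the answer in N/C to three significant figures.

E ≈ 2.61×10⁴ N/C

At angle θ the dipole field magnitude is E = (kp/r³)·√(1 + 3cos²θ).
kp/r³ = (8.99×10⁹)(3.58×10⁻⁸) / (0.276)³ = 1.531×10⁴ N/C.
√(1 + 3cos²37°) = √(1 + 3·0.6378) = √2.9135 ≈ 1.7069.
E ≈ 1.531×10⁴ × 1.707 = 2.613×10⁴ N/C.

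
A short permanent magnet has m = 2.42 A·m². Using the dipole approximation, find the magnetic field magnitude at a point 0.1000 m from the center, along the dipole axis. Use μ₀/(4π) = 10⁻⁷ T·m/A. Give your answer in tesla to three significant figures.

On axis B = (μ₀/4π)·2m/r³.
B = 2·(10⁻⁷)·(2.42) / (0.100)³ = 4.840×10⁻⁴ T.

B ≈ 4.84×10⁻⁴ T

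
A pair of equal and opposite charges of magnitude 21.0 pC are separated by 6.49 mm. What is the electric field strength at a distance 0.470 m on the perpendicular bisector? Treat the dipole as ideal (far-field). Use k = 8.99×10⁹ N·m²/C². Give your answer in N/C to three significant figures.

E ≈ 0.0118 N/C

Dipole moment p = qd = (2.10×10⁻¹¹ C)(0.00649 m) = 1.363×10⁻¹³ C·m.
On the perpendicular bisector E = kp/r³ (half the axial value at the same distance).
E = (8.99×10⁹)(1.363×10⁻¹³) / (0.470)³ = 0.01180 N/C.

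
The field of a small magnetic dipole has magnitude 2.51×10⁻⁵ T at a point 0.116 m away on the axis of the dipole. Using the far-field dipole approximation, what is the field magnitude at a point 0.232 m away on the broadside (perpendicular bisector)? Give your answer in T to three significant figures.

B ≈ 1.57×10⁻⁶ T

Dipole fields scale as 1/r³ in the far field.
The axial field is twice the equatorial field at the same r, so the geometry factor is 1/2.
B₂ = B₁ · (1/2) · (r₁/r₂)³ = 2.51×10⁻⁵ · 0.5 · (0.116/0.232)³.
(r₁/r₂)³ = (0.5)³ = 0.125.
B₂ ≈ 1.569×10⁻⁶ T.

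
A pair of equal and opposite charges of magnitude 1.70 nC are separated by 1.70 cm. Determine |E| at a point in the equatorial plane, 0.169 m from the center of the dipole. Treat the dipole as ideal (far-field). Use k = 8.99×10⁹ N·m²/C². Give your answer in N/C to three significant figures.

Dipole moment p = qd = (1.70×10⁻⁹ C)(0.0170 m) = 2.89×10⁻¹¹ C·m.
On the perpendicular bisector E = kp/r³ (half the axial value at the same distance).
E = (8.99×10⁹)(2.89×10⁻¹¹) / (0.169)³ = 53.83 N/C.

E ≈ 53.8 N/C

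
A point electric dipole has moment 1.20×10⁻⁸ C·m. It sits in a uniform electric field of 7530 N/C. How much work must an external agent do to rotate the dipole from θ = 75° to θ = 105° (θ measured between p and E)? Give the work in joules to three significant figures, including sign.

W ≈ 4.68×10⁻⁵ J

W_ext = ΔU = U(θ₂) − U(θ₁) = −pE cosθ₂ − (−pE cosθ₁) = pE(cosθ₁ − cosθ₂).
W = (1.20×10⁻⁸)(7530)·(cos75° − cos105°) = (9.036×10⁻⁵)·(+0.5176) = 4.677×10⁻⁵ J.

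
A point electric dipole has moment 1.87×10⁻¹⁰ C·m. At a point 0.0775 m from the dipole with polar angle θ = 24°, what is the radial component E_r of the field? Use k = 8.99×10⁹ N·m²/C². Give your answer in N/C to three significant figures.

E_r ≈ 6600 N/C

For a dipole, E_r = (2kp cosθ)/r³.
kp/r³ = (8.99×10⁹)(1.87×10⁻¹⁰)/(0.0775)³ = 3612 N/C.
E_r = 2·3612·cos24° = 6599 N/C.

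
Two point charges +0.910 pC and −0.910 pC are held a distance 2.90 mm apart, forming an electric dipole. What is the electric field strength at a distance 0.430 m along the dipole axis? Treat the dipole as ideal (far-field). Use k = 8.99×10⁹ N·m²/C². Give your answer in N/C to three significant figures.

E ≈ 5.97×10⁻⁴ N/C

Dipole moment p = qd = (9.10×10⁻¹³ C)(0.00290 m) = 2.639×10⁻¹⁵ C·m.
On the dipole axis E = 2kp/r³.
E = 2·(8.99×10⁹)(2.639×10⁻¹⁵) / (0.430)³ = 5.968×10⁻⁴ N/C.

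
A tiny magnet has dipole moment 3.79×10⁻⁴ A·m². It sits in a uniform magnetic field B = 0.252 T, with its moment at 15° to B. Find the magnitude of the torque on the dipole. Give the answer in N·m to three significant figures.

τ ≈ 2.47×10⁻⁵ N·m

Torque on a magnetic dipole: τ = mB sinθ.
τ = (3.79×10⁻⁴)(0.252)·sin15° = 2.472×10⁻⁵ N·m.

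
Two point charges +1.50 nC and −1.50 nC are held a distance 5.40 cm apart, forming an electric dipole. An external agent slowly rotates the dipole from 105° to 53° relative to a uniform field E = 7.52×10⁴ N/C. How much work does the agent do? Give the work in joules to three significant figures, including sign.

W ≈ -5.24×10⁻⁶ J

Dipole moment p = qd = (1.50×10⁻⁹ C)(0.0540 m) = 8.10×10⁻¹¹ C·m.
W_ext = ΔU = U(θ₂) − U(θ₁) = −pE cosθ₂ − (−pE cosθ₁) = pE(cosθ₁ − cosθ₂).
W = (8.10×10⁻¹¹)(7.52×10⁴)·(cos105° − cos53°) = (6.091×10⁻⁶)·(-0.8606) = -5.242×10⁻⁶ J.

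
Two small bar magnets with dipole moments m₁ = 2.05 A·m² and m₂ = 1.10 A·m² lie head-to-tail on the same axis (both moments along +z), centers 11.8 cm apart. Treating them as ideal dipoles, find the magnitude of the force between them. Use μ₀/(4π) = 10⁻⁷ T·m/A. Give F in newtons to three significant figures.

On-axis B of dipole 1: B = (μ₀/4π)·2m₁/r³. Force on dipole 2: F = m₂·dB/dr.
dB/dr = −(μ₀/4π)·6m₁/r⁴, so |F| = (μ₀/4π)·6m₁m₂/r⁴.
F = 6(10⁻⁷)(2.05)(1.10)/(0.118)⁴ = 0.006979 N.

F ≈ 0.00698 N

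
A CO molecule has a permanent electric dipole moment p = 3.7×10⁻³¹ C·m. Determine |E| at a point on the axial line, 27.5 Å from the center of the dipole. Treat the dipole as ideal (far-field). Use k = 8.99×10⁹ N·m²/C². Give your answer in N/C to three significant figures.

E ≈ 3.20×10⁵ N/C

On the dipole axis E = 2kp/r³.
E = 2·(8.99×10⁹)(3.70×10⁻³¹) / (2.75×10⁻⁹)³ = 3.199×10⁵ N/C.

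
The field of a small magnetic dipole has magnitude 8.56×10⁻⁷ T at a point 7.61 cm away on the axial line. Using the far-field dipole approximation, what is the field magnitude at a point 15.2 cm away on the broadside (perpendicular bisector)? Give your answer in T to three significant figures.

Dipole fields scale as 1/r³ in the far field.
The axial field is twice the equatorial field at the same r, so the geometry factor is 1/2.
B₂ = B₁ · (1/2) · (r₁/r₂)³ = 8.56×10⁻⁷ · 0.5 · (7.61/15.2)³.
(r₁/r₂)³ = (0.5007)³ = 0.1255.
B₂ ≈ 5.371×10⁻⁸ T.

B ≈ 5.37×10⁻⁸ T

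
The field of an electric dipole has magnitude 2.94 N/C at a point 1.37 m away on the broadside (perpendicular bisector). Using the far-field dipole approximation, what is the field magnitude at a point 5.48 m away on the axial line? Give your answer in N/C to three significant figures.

Dipole fields scale as 1/r³ in the far field.
The axial field is twice the equatorial field at the same r, so the geometry factor is 2/1.
E₂ = E₁ · (2/1) · (r₁/r₂)³ = 2.94 · 2 · (1.37/5.48)³.
(r₁/r₂)³ = (0.25)³ = 0.01562.
E₂ ≈ 0.09188 N/C.

E ≈ 0.0919 N/C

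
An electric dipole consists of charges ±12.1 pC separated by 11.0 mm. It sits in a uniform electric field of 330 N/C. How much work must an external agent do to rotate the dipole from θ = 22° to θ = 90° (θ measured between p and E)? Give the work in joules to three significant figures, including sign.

Dipole moment p = qd = (1.21×10⁻¹¹ C)(0.0110 m) = 1.331×10⁻¹³ C·m.
W_ext = ΔU = U(θ₂) − U(θ₁) = −pE cosθ₂ − (−pE cosθ₁) = pE(cosθ₁ − cosθ₂).
W = (1.331×10⁻¹³)(330)·(cos22° − cos90°) = (4.392×10⁻¹¹)·(+0.9272) = 4.072×10⁻¹¹ J.

W ≈ 4.07×10⁻¹¹ J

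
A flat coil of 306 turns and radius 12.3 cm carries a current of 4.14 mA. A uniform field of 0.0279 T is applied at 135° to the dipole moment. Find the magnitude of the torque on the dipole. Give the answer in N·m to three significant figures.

m = NIA = NIπa² = 306·(0.00414)·π·(0.123)² = 0.06021 A·m².
Torque on a magnetic dipole: τ = mB sinθ.
τ = (0.06021)(0.0279)·sin135° = 0.001188 N·m.

τ ≈ 0.00119 N·m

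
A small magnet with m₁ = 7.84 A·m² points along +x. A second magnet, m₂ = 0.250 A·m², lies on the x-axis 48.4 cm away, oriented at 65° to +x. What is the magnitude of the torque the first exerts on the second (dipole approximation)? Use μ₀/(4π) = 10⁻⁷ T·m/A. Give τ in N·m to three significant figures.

τ ≈ 3.13×10⁻⁶ N·m

Dipole B is on the axis of dipole A, so B₁ there is axial: B₁ = (μ₀/4π)·2m₁/r³ along +x.
B₁ = 2(10⁻⁷)(7.84)/(0.484)³ = 1.383×10⁻⁵ T.
τ = m₂ B₁ sinθ.
τ = (0.250)(1.383×10⁻⁵)·sin65° = 3.133×10⁻⁶ N·m.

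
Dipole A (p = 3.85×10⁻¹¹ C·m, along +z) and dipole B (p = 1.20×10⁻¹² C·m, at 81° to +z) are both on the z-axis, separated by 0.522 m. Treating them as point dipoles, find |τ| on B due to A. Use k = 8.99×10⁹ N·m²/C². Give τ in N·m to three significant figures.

τ ≈ 5.77×10⁻¹² N·m

The second dipole sits on the axis of the first, so the field there is axial: E₁ = 2kp₁/r³ along +z.
E₁ = 2(8.99×10⁹)(3.85×10⁻¹¹)/(0.522)³ = 4.867 N/C.
Torque on the second dipole: τ = p₂ E₁ sinθ.
τ = (1.20×10⁻¹²)(4.867)·sin81° = 5.768×10⁻¹² N·m.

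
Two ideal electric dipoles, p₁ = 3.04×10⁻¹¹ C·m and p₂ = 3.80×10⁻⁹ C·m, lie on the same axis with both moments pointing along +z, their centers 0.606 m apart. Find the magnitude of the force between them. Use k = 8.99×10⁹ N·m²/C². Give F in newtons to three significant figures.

F ≈ 4.62×10⁻⁸ N

On-axis field of dipole 1 at distance r: E = 2kp₁/r³. Force on dipole 2 is F = p₂·dE/dr (gradient along axis).
dE/dr = −6kp₁/r⁴, so |F| = 6kp₁p₂/r⁴ (attractive for aligned moments).
F = 6(8.99×10⁹)(3.04×10⁻¹¹)(3.80×10⁻⁹)/(0.606)⁴ = 4.620×10⁻⁸ N.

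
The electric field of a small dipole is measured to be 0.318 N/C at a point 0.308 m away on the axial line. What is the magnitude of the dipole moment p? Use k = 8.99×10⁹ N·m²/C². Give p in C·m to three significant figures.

p ≈ 5.17×10⁻¹³ C·m

On axis E = 2kp/r³, so p = Er³/(2k).
p = (0.318)·(0.308)³ / (2·8.99×10⁹) = 5.168×10⁻¹³ C·m.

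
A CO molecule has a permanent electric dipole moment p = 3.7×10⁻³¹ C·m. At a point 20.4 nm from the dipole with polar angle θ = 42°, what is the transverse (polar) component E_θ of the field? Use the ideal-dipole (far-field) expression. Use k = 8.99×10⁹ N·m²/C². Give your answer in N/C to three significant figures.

E_θ ≈ 262 N/C

For a dipole, E_θ = (kp sinθ)/r³.
kp/r³ = (8.99×10⁹)(3.70×10⁻³¹)/(2.04×10⁻⁸)³ = 391.8 N/C.
E_θ = 391.8·sin42° = 262.2 N/C.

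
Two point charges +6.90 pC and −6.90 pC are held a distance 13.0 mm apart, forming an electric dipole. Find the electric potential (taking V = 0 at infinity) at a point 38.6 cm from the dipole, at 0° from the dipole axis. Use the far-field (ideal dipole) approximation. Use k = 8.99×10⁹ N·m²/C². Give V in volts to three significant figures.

Dipole moment p = qd = (6.90×10⁻¹² C)(0.0130 m) = 8.97×10⁻¹⁴ C·m.
The dipole potential is V = kp cosθ / r².
V = (8.99×10⁹)(8.97×10⁻¹⁴)·cos0° / (0.386)² = 0.005412 V.

V ≈ 0.00541 V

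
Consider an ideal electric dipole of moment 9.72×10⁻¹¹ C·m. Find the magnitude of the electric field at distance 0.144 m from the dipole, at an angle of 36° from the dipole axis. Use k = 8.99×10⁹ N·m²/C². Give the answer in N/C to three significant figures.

E ≈ 504 N/C

At angle θ the dipole field magnitude is E = (kp/r³)·√(1 + 3cos²θ).
kp/r³ = (8.99×10⁹)(9.72×10⁻¹¹) / (0.144)³ = 292.6 N/C.
√(1 + 3cos²36°) = √(1 + 3·0.6545) = √2.9635 ≈ 1.7215.
E ≈ 292.6 × 1.721 = 503.8 N/C.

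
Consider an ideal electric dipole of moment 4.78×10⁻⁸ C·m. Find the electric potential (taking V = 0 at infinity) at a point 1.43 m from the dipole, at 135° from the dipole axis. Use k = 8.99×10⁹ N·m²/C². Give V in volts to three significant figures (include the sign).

V ≈ -149 V

The dipole potential is V = kp cosθ / r².
V = (8.99×10⁹)(4.78×10⁻⁸)·cos135° / (1.43)² = -148.6 V.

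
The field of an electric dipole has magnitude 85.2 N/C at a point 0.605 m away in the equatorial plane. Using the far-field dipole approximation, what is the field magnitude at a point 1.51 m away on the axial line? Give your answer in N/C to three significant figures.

Dipole fields scale as 1/r³ in the far field.
The axial field is twice the equatorial field at the same r, so the geometry factor is 2/1.
E₂ = E₁ · (2/1) · (r₁/r₂)³ = 85.2 · 2 · (0.605/1.51)³.
(r₁/r₂)³ = (0.4007)³ = 0.06432.
E₂ ≈ 10.96 N/C.

E ≈ 11.0 N/C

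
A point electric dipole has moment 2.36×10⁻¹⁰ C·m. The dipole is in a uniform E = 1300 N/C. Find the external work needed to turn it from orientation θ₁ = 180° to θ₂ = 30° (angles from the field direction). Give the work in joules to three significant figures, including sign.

W ≈ -5.72×10⁻⁷ J

W_ext = ΔU = U(θ₂) − U(θ₁) = −pE cosθ₂ − (−pE cosθ₁) = pE(cosθ₁ − cosθ₂).
W = (2.36×10⁻¹⁰)(1300)·(cos180° − cos30°) = (3.068×10⁻⁷)·(-1.8660) = -5.725×10⁻⁷ J.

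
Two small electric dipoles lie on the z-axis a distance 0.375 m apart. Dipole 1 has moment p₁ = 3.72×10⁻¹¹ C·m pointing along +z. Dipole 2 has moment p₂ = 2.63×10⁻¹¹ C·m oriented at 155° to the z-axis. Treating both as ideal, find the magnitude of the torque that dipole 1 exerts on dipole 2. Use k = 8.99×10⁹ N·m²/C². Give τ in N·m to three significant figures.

τ ≈ 1.41×10⁻¹⁰ N·m

The second dipole sits on the axis of the first, so the field there is axial: E₁ = 2kp₁/r³ along +z.
E₁ = 2(8.99×10⁹)(3.72×10⁻¹¹)/(0.375)³ = 12.68 N/C.
Torque on the second dipole: τ = p₂ E₁ sinθ.
τ = (2.63×10⁻¹¹)(12.68)·sin155° = 1.410×10⁻¹⁰ N·m.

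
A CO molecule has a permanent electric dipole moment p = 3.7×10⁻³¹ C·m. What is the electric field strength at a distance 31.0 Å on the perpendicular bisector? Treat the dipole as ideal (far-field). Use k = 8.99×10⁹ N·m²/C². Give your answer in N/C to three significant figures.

E ≈ 1.12×10⁵ N/C

In the equatorial plane E = kp/r³.
E = (8.99×10⁹)(3.70×10⁻³¹) / (3.10×10⁻⁹)³ = 1.117×10⁵ N/C.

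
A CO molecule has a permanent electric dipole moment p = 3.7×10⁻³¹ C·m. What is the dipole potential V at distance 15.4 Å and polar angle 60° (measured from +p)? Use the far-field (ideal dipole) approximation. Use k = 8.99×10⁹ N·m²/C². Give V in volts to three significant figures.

V ≈ 7.01×10⁻⁴ V

The dipole potential is V = kp cosθ / r².
V = (8.99×10⁹)(3.70×10⁻³¹)·cos60° / (1.54×10⁻⁹)² = 7.013×10⁻⁴ V.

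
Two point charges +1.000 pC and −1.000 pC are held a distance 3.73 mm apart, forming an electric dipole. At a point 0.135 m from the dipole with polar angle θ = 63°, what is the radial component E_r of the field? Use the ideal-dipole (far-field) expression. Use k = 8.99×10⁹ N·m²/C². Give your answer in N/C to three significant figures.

E_r ≈ 0.0124 N/C

Dipole moment p = qd = (1.00×10⁻¹² C)(0.00373 m) = 3.73×10⁻¹⁵ C·m.
For a dipole, E_r = (2kp cosθ)/r³.
kp/r³ = (8.99×10⁹)(3.73×10⁻¹⁵)/(0.135)³ = 0.01363 N/C.
E_r = 2·0.01363·cos63° = 0.01237 N/C.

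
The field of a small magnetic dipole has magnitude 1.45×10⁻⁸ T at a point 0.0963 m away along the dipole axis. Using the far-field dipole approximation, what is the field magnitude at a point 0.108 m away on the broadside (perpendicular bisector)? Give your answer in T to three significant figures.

Dipole fields scale as 1/r³ in the far field.
The axial field is twice the equatorial field at the same r, so the geometry factor is 1/2.
B₂ = B₁ · (1/2) · (r₁/r₂)³ = 1.45×10⁻⁸ · 0.5 · (0.0963/0.108)³.
(r₁/r₂)³ = (0.8917)³ = 0.7089.
B₂ ≈ 5.140×10⁻⁹ T.

B ≈ 5.14×10⁻⁹ T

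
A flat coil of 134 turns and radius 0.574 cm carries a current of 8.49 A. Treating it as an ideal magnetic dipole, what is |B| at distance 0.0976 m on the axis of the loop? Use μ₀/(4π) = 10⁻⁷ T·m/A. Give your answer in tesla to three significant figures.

B ≈ 2.53×10⁻⁵ T

m = NIA = NIπa² = 134·(8.49)·π·(0.00574)² = 0.1178 A·m².
On axis B = (μ₀/4π)·2m/r³.
B = 2·(10⁻⁷)·(0.1178) / (0.0976)³ = 2.534×10⁻⁵ T.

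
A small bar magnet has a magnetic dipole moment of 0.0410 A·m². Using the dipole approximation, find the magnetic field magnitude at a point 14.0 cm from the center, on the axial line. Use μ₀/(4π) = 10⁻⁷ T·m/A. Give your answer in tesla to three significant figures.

B ≈ 2.99×10⁻⁶ T

On axis B = (μ₀/4π)·2m/r³.
B = 2·(10⁻⁷)·(0.0410) / (0.140)³ = 2.988×10⁻⁶ T.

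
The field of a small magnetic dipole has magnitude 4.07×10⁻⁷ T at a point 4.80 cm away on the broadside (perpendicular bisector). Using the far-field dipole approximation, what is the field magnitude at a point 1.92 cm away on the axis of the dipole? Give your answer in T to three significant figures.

Dipole fields scale as 1/r³ in the far field.
The axial field is twice the equatorial field at the same r, so the geometry factor is 2/1.
B₂ = B₁ · (2/1) · (r₁/r₂)³ = 4.07×10⁻⁷ · 2 · (4.80/1.92)³.
(r₁/r₂)³ = (2.5)³ = 15.63.
B₂ ≈ 1.272×10⁻⁵ T.

B ≈ 1.27×10⁻⁵ T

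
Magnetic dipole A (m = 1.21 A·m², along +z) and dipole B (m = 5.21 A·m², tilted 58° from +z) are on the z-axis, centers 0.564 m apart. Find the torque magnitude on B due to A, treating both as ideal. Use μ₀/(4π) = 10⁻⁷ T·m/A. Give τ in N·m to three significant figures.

τ ≈ 5.96×10⁻⁶ N·m

Dipole B is on the axis of dipole A, so B₁ there is axial: B₁ = (μ₀/4π)·2m₁/r³ along +z.
B₁ = 2(10⁻⁷)(1.21)/(0.564)³ = 1.349×10⁻⁶ T.
τ = m₂ B₁ sinθ.
τ = (5.21)(1.349×10⁻⁶)·sin58° = 5.960×10⁻⁶ N·m.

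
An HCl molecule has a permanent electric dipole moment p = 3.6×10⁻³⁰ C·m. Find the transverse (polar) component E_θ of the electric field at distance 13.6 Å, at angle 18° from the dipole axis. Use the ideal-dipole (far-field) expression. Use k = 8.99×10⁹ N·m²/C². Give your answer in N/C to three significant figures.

For a dipole, E_θ = (kp sinθ)/r³.
kp/r³ = (8.99×10⁹)(3.60×10⁻³⁰)/(1.36×10⁻⁹)³ = 1.287×10⁷ N/C.
E_θ = 1.287×10⁷·sin18° = 3.976×10⁶ N/C.

E_θ ≈ 3.98×10⁶ N/C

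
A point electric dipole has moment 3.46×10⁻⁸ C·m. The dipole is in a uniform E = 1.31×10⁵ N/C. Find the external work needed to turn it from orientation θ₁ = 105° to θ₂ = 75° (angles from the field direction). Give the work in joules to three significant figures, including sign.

W_ext = ΔU = U(θ₂) − U(θ₁) = −pE cosθ₂ − (−pE cosθ₁) = pE(cosθ₁ − cosθ₂).
W = (3.46×10⁻⁸)(1.31×10⁵)·(cos105° − cos75°) = (0.004533)·(-0.5176) = -0.002346 J.

W ≈ -0.00235 J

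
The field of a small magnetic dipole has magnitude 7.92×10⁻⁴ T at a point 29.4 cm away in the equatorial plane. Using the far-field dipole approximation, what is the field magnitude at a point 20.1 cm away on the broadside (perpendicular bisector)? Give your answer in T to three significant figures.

Dipole fields scale as 1/r³ in the far field; the geometry is the same at both points.
B₂ = B₁ · (r₁/r₂)³ = 7.92×10⁻⁴ · (29.4/20.1)³.
(r₁/r₂)³ = (1.463)³ = 3.129.
B₂ ≈ 0.002478 T.

B ≈ 0.00248 T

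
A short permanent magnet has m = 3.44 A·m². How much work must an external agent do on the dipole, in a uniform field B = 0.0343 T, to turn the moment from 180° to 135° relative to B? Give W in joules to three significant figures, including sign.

W_ext = ΔU = −mB cosθ₂ + mB cosθ₁ = mB(cosθ₁ − cosθ₂).
W = (3.44)(0.0343)·(cos180° − cos135°) = (0.1180)·(-0.2929) = -0.03456 J.

W ≈ -0.0346 J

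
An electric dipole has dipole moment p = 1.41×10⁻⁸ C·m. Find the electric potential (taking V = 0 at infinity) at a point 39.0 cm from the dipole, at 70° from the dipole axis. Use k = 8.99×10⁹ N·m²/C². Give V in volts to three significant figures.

The dipole potential is V = kp cosθ / r².
V = (8.99×10⁹)(1.41×10⁻⁸)·cos70° / (0.390)² = 285.0 V.

V ≈ 285 V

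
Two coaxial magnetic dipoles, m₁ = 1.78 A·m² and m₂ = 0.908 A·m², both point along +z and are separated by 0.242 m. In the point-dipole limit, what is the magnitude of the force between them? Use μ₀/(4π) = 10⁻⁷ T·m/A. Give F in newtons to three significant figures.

F ≈ 2.83×10⁻⁴ N

On-axis B of dipole 1: B = (μ₀/4π)·2m₁/r³. Force on dipole 2: F = m₂·dB/dr.
dB/dr = −(μ₀/4π)·6m₁/r⁴, so |F| = (μ₀/4π)·6m₁m₂/r⁴.
F = 6(10⁻⁷)(1.78)(0.908)/(0.242)⁴ = 2.827×10⁻⁴ N.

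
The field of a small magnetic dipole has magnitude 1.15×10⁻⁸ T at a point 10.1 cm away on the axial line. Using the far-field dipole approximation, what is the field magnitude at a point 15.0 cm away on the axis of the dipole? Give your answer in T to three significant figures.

Dipole fields scale as 1/r³ in the far field; the geometry is the same at both points.
B₂ = B₁ · (r₁/r₂)³ = 1.15×10⁻⁸ · (10.1/15.0)³.
(r₁/r₂)³ = (0.6733)³ = 0.3053.
B₂ ≈ 3.511×10⁻⁹ T.

B ≈ 3.51×10⁻⁹ T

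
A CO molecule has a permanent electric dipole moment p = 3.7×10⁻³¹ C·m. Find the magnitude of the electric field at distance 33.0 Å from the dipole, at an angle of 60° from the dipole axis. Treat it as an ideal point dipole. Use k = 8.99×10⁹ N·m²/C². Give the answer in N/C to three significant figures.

E ≈ 1.22×10⁵ N/C

At angle θ the dipole field magnitude is E = (kp/r³)·√(1 + 3cos²θ).
kp/r³ = (8.99×10⁹)(3.70×10⁻³¹) / (3.30×10⁻⁹)³ = 9.256×10⁴ N/C.
√(1 + 3cos²60°) = √(1 + 3·0.2500) = √1.7500 ≈ 1.3229.
E ≈ 9.256×10⁴ × 1.323 = 1.224×10⁵ N/C.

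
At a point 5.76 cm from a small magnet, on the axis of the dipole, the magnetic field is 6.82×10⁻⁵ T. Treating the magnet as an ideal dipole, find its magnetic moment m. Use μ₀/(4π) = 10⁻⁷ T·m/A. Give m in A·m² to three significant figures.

m ≈ 0.0652 A·m²

On axis B = (μ₀/4π)·2m/r³, so m = Br³·4π/(μ₀·2).
m = (6.82×10⁻⁵)·(0.0576)³ / (2·10⁻⁷) = 0.06517 A·m².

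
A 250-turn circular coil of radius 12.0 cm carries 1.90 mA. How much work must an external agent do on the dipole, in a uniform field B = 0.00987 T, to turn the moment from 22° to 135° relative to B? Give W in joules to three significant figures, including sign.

m = NIA = NIπa² = 250·(0.00190)·π·(0.120)² = 0.02149 A·m².
W_ext = ΔU = −mB cosθ₂ + mB cosθ₁ = mB(cosθ₁ − cosθ₂).
W = (0.02149)(0.00987)·(cos22° − cos135°) = (2.121×10⁻⁴)·(+1.6343) = 3.466×10⁻⁴ J.

W ≈ 3.47×10⁻⁴ J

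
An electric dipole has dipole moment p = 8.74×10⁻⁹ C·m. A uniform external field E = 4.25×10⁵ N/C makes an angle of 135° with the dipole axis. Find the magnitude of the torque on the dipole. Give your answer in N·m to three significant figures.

Torque on an electric dipole: τ = pE sinθ.
τ = (8.74×10⁻⁹)(4.25×10⁵)·sin135° = 0.002627 N·m.

τ ≈ 0.00263 N·m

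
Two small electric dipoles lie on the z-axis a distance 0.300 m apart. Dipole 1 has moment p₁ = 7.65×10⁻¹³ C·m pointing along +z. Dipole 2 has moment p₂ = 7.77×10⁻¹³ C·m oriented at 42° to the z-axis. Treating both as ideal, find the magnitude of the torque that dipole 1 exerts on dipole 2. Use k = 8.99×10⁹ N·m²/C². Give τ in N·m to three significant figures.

The second dipole sits on the axis of the first, so the field there is axial: E₁ = 2kp₁/r³ along +z.
E₁ = 2(8.99×10⁹)(7.65×10⁻¹³)/(0.300)³ = 0.5094 N/C.
Torque on the second dipole: τ = p₂ E₁ sinθ.
τ = (7.77×10⁻¹³)(0.5094)·sin42° = 2.649×10⁻¹³ N·m.

τ ≈ 2.65×10⁻¹³ N·m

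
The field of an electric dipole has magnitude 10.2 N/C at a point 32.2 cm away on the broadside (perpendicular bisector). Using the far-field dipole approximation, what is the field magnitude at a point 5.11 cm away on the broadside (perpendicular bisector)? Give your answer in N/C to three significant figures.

Dipole fields scale as 1/r³ in the far field; the geometry is the same at both points.
E₂ = E₁ · (r₁/r₂)³ = 10.2 · (32.2/5.11)³.
(r₁/r₂)³ = (6.301)³ = 250.2.
E₂ ≈ 2552 N/C.

E ≈ 2550 N/C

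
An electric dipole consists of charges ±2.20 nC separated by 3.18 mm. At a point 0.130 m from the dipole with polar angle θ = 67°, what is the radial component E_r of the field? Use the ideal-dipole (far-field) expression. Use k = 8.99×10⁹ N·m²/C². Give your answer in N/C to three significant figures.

E_r ≈ 22.4 N/C

Dipole moment p = qd = (2.20×10⁻⁹ C)(0.00318 m) = 6.996×10⁻¹² C·m.
For a dipole, E_r = (2kp cosθ)/r³.
kp/r³ = (8.99×10⁹)(6.996×10⁻¹²)/(0.130)³ = 28.63 N/C.
E_r = 2·28.63·cos67° = 22.37 N/C.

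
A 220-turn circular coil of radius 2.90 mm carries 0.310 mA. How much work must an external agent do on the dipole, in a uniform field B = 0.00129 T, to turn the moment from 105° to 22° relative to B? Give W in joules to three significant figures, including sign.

m = NIA = NIπa² = 220·(3.10×10⁻⁴)·π·(0.00290)² = 1.802×10⁻⁶ A·m².
W_ext = ΔU = −mB cosθ₂ + mB cosθ₁ = mB(cosθ₁ − cosθ₂).
W = (1.802×10⁻⁶)(0.00129)·(cos105° − cos22°) = (2.325×10⁻⁹)·(-1.1860) = -2.757×10⁻⁹ J.

W ≈ -2.76×10⁻⁹ J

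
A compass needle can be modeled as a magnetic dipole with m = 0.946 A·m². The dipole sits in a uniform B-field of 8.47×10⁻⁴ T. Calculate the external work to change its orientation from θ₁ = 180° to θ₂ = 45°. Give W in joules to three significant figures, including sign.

W_ext = ΔU = −mB cosθ₂ + mB cosθ₁ = mB(cosθ₁ − cosθ₂).
W = (0.946)(8.47×10⁻⁴)·(cos180° − cos45°) = (8.013×10⁻⁴)·(-1.7071) = -0.001368 J.

W ≈ -0.00137 J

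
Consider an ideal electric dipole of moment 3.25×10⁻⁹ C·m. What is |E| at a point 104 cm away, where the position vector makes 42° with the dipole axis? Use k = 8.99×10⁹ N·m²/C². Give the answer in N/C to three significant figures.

E ≈ 42.3 N/C

At angle θ the dipole field magnitude is E = (kp/r³)·√(1 + 3cos²θ).
kp/r³ = (8.99×10⁹)(3.25×10⁻⁹) / (1.04)³ = 25.97 N/C.
√(1 + 3cos²42°) = √(1 + 3·0.5523) = √2.6568 ≈ 1.6300.
E ≈ 25.97 × 1.630 = 42.34 N/C.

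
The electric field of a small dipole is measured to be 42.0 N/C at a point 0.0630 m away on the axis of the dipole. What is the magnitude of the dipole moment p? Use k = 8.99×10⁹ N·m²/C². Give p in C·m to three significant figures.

p ≈ 5.84×10⁻¹³ C·m

On axis E = 2kp/r³, so p = Er³/(2k).
p = (42.0)·(0.0630)³ / (2·8.99×10⁹) = 5.841×10⁻¹³ C·m.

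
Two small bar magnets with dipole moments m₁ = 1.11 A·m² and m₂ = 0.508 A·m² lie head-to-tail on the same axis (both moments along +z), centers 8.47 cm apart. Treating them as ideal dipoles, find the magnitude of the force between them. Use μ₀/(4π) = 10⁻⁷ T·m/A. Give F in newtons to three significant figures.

On-axis B of dipole 1: B = (μ₀/4π)·2m₁/r³. Force on dipole 2: F = m₂·dB/dr.
dB/dr = −(μ₀/4π)·6m₁/r⁴, so |F| = (μ₀/4π)·6m₁m₂/r⁴.
F = 6(10⁻⁷)(1.11)(0.508)/(0.0847)⁴ = 0.006574 N.

F ≈ 0.00657 N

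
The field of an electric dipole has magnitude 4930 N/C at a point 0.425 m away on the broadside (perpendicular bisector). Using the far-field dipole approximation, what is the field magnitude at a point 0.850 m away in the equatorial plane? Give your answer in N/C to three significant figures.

Dipole fields scale as 1/r³ in the far field; the geometry is the same at both points.
E₂ = E₁ · (r₁/r₂)³ = 4930 · (0.425/0.850)³.
(r₁/r₂)³ = (0.5)³ = 0.125.
E₂ ≈ 616.2 N/C.

E ≈ 616 N/C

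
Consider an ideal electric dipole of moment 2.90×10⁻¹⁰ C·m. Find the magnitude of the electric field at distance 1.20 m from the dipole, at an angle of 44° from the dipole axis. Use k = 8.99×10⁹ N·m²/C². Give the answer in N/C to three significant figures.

E ≈ 2.41 N/C

At angle θ the dipole field magnitude is E = (kp/r³)·√(1 + 3cos²θ).
kp/r³ = (8.99×10⁹)(2.90×10⁻¹⁰) / (1.20)³ = 1.509 N/C.
√(1 + 3cos²44°) = √(1 + 3·0.5174) = √2.5523 ≈ 1.5976.
E ≈ 1.509 × 1.598 = 2.410 N/C.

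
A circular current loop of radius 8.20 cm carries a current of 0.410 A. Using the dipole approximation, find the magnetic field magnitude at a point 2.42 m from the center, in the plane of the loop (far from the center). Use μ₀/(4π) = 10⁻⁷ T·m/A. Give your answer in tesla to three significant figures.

B ≈ 6.11×10⁻¹¹ T

Magnetic moment m = IA = Iπa² = (0.410)·π·(0.0820)² = 0.008661 A·m².
In the equatorial plane B = (μ₀/4π)·m/r³ (half the axial value).
B = (10⁻⁷)·(0.008661) / (2.42)³ = 6.111×10⁻¹¹ T.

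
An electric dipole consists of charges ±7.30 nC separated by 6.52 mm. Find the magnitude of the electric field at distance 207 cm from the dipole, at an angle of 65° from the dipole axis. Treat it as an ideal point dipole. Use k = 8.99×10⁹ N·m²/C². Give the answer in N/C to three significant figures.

Dipole moment p = qd = (7.30×10⁻⁹ C)(0.00652 m) = 4.76×10⁻¹¹ C·m.
At angle θ the dipole field magnitude is E = (kp/r³)·√(1 + 3cos²θ).
kp/r³ = (8.99×10⁹)(4.76×10⁻¹¹) / (2.07)³ = 0.04825 N/C.
√(1 + 3cos²65°) = √(1 + 3·0.1786) = √1.5358 ≈ 1.2393.
E ≈ 0.04825 × 1.239 = 0.05979 N/C.

E ≈ 0.0598 N/C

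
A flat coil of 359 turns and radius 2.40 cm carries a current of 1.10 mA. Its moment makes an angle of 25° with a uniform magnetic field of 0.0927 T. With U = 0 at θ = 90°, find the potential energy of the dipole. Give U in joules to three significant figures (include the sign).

U ≈ -6.00×10⁻⁵ J

m = NIA = NIπa² = 359·(0.00110)·π·(0.0240)² = 7.146×10⁻⁴ A·m².
U = −m·B = −mB cosθ.
U = −(7.146×10⁻⁴)(0.0927)·cos25° = -6.004×10⁻⁵ J.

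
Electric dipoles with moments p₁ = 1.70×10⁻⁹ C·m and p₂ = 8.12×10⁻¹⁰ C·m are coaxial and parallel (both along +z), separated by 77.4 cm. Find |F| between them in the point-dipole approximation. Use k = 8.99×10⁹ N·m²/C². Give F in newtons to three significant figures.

On-axis field of dipole 1 at distance r: E = 2kp₁/r³. Force on dipole 2 is F = p₂·dE/dr (gradient along axis).
dE/dr = −6kp₁/r⁴, so |F| = 6kp₁p₂/r⁴ (attractive for aligned moments).
F = 6(8.99×10⁹)(1.70×10⁻⁹)(8.12×10⁻¹⁰)/(0.774)⁴ = 2.075×10⁻⁷ N.

F ≈ 2.07×10⁻⁷ N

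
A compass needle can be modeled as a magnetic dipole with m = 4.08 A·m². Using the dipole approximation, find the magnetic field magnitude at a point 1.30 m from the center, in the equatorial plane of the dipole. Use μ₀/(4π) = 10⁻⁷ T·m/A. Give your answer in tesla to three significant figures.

In the equatorial plane B = (μ₀/4π)·m/r³ (half the axial value).
B = (10⁻⁷)·(4.08) / (1.30)³ = 1.857×10⁻⁷ T.

B ≈ 1.86×10⁻⁷ T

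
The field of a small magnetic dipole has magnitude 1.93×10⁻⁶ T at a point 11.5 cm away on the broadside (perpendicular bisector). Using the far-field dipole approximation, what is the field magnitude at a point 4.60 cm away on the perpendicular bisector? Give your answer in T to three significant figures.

Dipole fields scale as 1/r³ in the far field; the geometry is the same at both points.
B₂ = B₁ · (r₁/r₂)³ = 1.93×10⁻⁶ · (11.5/4.60)³.
(r₁/r₂)³ = (2.5)³ = 15.62.
B₂ ≈ 3.016×10⁻⁵ T.

B ≈ 3.02×10⁻⁵ T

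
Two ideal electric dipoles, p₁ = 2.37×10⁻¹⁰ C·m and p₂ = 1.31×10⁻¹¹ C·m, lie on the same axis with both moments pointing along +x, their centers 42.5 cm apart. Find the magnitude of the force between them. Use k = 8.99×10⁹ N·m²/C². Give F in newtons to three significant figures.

On-axis field of dipole 1 at distance r: E = 2kp₁/r³. Force on dipole 2 is F = p₂·dE/dr (gradient along axis).
dE/dr = −6kp₁/r⁴, so |F| = 6kp₁p₂/r⁴ (attractive for aligned moments).
F = 6(8.99×10⁹)(2.37×10⁻¹⁰)(1.31×10⁻¹¹)/(0.425)⁴ = 5.133×10⁻⁹ N.

F ≈ 5.13×10⁻⁹ N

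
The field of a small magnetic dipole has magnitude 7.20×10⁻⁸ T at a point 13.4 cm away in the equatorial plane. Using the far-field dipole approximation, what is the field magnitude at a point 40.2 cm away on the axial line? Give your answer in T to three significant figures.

B ≈ 5.33×10⁻⁹ T

Dipole fields scale as 1/r³ in the far field.
The axial field is twice the equatorial field at the same r, so the geometry factor is 2/1.
B₂ = B₁ · (2/1) · (r₁/r₂)³ = 7.20×10⁻⁸ · 2 · (13.4/40.2)³.
(r₁/r₂)³ = (0.3333)³ = 0.03704.
B₂ ≈ 5.333×10⁻⁹ T.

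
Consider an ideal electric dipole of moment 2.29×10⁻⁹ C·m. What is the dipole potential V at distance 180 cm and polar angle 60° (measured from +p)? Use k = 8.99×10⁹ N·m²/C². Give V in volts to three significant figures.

The dipole potential is V = kp cosθ / r².
V = (8.99×10⁹)(2.29×10⁻⁹)·cos60° / (1.80)² = 3.177 V.

V ≈ 3.18 V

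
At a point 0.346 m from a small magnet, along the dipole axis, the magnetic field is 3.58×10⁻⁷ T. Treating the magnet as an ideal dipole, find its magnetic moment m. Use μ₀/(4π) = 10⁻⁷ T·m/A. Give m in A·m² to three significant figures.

On axis B = (μ₀/4π)·2m/r³, so m = Br³·4π/(μ₀·2).
m = (3.58×10⁻⁷)·(0.346)³ / (2·10⁻⁷) = 0.07414 A·m².

m ≈ 0.0741 A·m²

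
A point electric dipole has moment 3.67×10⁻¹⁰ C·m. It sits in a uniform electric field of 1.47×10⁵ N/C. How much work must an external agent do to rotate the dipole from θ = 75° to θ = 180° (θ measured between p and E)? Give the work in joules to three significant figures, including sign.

W ≈ 6.79×10⁻⁵ J

W_ext = ΔU = U(θ₂) − U(θ₁) = −pE cosθ₂ − (−pE cosθ₁) = pE(cosθ₁ − cosθ₂).
W = (3.67×10⁻¹⁰)(1.47×10⁵)·(cos75° − cos180°) = (5.395×10⁻⁵)·(+1.2588) = 6.791×10⁻⁵ J.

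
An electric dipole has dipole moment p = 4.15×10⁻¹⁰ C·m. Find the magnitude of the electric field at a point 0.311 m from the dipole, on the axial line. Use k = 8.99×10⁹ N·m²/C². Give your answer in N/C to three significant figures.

On the dipole axis E = 2kp/r³.
E = 2·(8.99×10⁹)(4.15×10⁻¹⁰) / (0.311)³ = 248.1 N/C.

E ≈ 248 N/C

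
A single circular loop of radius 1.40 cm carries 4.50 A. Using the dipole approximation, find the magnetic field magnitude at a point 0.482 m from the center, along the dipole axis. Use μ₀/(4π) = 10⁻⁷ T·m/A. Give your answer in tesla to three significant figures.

B ≈ 4.95×10⁻⁹ T

Magnetic moment m = IA = Iπa² = (4.50)·π·(0.0140)² = 0.002771 A·m².
On axis B = (μ₀/4π)·2m/r³.
B = 2·(10⁻⁷)·(0.002771) / (0.482)³ = 4.949×10⁻⁹ T.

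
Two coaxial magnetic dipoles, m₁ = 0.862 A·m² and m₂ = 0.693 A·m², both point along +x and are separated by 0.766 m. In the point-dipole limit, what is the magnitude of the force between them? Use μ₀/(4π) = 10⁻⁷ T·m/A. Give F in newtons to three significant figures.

F ≈ 1.04×10⁻⁶ N

On-axis B of dipole 1: B = (μ₀/4π)·2m₁/r³. Force on dipole 2: F = m₂·dB/dr.
dB/dr = −(μ₀/4π)·6m₁/r⁴, so |F| = (μ₀/4π)·6m₁m₂/r⁴.
F = 6(10⁻⁷)(0.862)(0.693)/(0.766)⁴ = 1.041×10⁻⁶ N.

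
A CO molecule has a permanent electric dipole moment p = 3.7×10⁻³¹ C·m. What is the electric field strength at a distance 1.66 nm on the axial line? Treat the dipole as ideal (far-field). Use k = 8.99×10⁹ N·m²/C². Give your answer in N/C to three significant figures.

On the dipole axis E = 2kp/r³.
E = 2·(8.99×10⁹)(3.70×10⁻³¹) / (1.66×10⁻⁹)³ = 1.454×10⁶ N/C.

E ≈ 1.45×10⁶ N/C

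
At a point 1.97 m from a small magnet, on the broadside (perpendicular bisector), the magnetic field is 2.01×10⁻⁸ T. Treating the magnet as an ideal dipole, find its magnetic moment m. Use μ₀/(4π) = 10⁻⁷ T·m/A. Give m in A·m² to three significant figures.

In the equatorial plane B = (μ₀/4π)·m/r³, so m = Br³·4π/(μ₀).
m = (2.01×10⁻⁸)·(1.97)³ / (10⁻⁷) = 1.537 A·m².

m ≈ 1.54 A·m²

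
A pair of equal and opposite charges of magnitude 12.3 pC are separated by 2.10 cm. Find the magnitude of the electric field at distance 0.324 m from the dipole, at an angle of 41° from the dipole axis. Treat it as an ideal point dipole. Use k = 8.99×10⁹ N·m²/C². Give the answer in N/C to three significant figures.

Dipole moment p = qd = (1.23×10⁻¹¹ C)(0.0210 m) = 2.583×10⁻¹³ C·m.
At angle θ the dipole field magnitude is E = (kp/r³)·√(1 + 3cos²θ).
kp/r³ = (8.99×10⁹)(2.583×10⁻¹³) / (0.324)³ = 0.06827 N/C.
√(1 + 3cos²41°) = √(1 + 3·0.5696) = √2.7088 ≈ 1.6458.
E ≈ 0.06827 × 1.646 = 0.1124 N/C.

E ≈ 0.112 N/C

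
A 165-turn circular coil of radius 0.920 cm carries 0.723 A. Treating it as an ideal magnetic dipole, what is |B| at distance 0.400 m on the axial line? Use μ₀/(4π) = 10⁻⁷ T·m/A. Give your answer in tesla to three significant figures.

B ≈ 9.91×10⁻⁸ T

m = NIA = NIπa² = 165·(0.723)·π·(0.00920)² = 0.03172 A·m².
On axis B = (μ₀/4π)·2m/r³.
B = 2·(10⁻⁷)·(0.03172) / (0.400)³ = 9.912×10⁻⁸ T.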